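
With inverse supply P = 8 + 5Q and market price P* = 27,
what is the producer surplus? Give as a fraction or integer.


Minimum supply price (at Q=0): P_min = 8
Quantity supplied at P* = 27:
Q* = (27 - 8)/5 = 19/5
PS = (1/2) * Q* * (P* - P_min)
PS = (1/2) * 19/5 * (27 - 8)
PS = (1/2) * 19/5 * 19 = 361/10

361/10


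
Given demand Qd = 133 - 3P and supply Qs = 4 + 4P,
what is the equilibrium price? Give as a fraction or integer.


At equilibrium, Qd = Qs.
133 - 3P = 4 + 4P
133 - 4 = 3P + 4P
129 = 7P
P* = 129/7 = 129/7

129/7


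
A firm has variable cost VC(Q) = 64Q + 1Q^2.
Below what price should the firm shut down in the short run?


AVC(Q) = VC(Q)/Q = 64 + 1Q
AVC is increasing in Q, so minimum AVC is at Q -> 0+.
Min AVC = 64
The firm should shut down if P < 64.

64


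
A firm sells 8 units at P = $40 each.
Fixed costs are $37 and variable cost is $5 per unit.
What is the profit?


Total Revenue = P * Q = 40 * 8 = $320
Total Cost = FC + VC*Q = 37 + 5*8 = $77
Profit = TR - TC = 320 - 77 = $243

$243


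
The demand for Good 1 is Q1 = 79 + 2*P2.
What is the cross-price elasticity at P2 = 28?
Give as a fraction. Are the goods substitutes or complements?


dQ1/dP2 = 2
At P2 = 28: Q1 = 79 + 2*28 = 135
Exy = (dQ1/dP2)(P2/Q1) = 2 * 28 / 135 = 56/135
Since Exy > 0, the goods are substitutes.

56/135 (substitutes)


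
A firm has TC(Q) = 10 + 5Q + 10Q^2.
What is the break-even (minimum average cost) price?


AC(Q) = 10/Q + 5 + 10Q
To minimize: dAC/dQ = -10/Q^2 + 10 = 0
Q^2 = 10/10 = 1
Q* = 1
Min AC = 10/1 + 5 + 10*1
Min AC = 10 + 5 + 10 = 25

25


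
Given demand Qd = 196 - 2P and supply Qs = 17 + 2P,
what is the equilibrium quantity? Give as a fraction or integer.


First find equilibrium price:
196 - 2P = 17 + 2P
P* = 179/4 = 179/4
Then substitute into demand:
Q* = 196 - 2 * 179/4 = 213/2

213/2


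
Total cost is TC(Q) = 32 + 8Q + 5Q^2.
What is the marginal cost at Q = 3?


MC = dTC/dQ = 8 + 2*5*Q
At Q = 3:
MC = 8 + 10*3
MC = 8 + 30 = 38

38


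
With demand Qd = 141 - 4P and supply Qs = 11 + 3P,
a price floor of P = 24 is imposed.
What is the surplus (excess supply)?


At P = 24:
Qd = 141 - 4*24 = 45
Qs = 11 + 3*24 = 83
Surplus = Qs - Qd = 83 - 45 = 38

38


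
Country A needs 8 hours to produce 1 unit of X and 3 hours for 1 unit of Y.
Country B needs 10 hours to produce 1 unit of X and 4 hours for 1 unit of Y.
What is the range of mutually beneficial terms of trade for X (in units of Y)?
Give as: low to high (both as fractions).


Opportunity cost of X for Country A = hours_X / hours_Y = 8/3 = 8/3 units of Y
Opportunity cost of X for Country B = hours_X / hours_Y = 10/4 = 5/2 units of Y
Terms of trade must be between the two opportunity costs.
Range: 5/2 to 8/3

5/2 to 8/3


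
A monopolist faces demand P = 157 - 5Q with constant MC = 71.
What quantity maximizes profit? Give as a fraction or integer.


TR = P*Q = (157 - 5Q)Q = 157Q - 5Q^2
MR = dTR/dQ = 157 - 10Q
Set MR = MC:
157 - 10Q = 71
86 = 10Q
Q* = 86/10 = 43/5

43/5


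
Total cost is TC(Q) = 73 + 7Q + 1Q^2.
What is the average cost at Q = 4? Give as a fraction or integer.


TC(4) = 73 + 7*4 + 1*4^2
TC(4) = 73 + 28 + 16 = 117
AC = TC/Q = 117/4 = 117/4

117/4


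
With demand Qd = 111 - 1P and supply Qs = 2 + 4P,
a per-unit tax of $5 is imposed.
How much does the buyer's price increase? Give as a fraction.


With a per-unit tax, the buyer's price increase depends on relative slopes.
Supply slope: d = 4, Demand slope: b = 1
Buyer's price increase = d * tax / (b + d)
= 4 * 5 / (1 + 4)
= 20 / 5 = 4

4


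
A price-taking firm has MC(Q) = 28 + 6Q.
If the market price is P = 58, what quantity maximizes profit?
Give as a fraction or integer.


In perfect competition, profit is maximized where P = MC.
58 = 28 + 6Q
30 = 6Q
Q* = 30/6 = 5

5


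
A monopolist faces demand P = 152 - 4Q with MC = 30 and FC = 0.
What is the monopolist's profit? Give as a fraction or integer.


MR = MC: 152 - 8Q = 30
Q* = 61/4
P* = 152 - 4*61/4 = 91
Profit = (P* - MC)*Q* - FC
= (91 - 30)*61/4 - 0
= 61*61/4 - 0
= 3721/4 - 0 = 3721/4

3721/4


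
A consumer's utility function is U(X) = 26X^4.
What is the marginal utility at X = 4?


MU = dU/dX = 26*4*X^(4-1)
MU = 104*X^3
At X = 4:
MU = 104 * 4^3
MU = 104 * 64 = 6656

6656


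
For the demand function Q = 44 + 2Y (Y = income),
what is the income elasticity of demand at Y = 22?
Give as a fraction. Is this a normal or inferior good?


dQ/dY = 2
At Y = 22: Q = 44 + 2*22 = 88
Ey = (dQ/dY)(Y/Q) = 2 * 22 / 88 = 1/2
Since Ey > 0, this is a normal good.

1/2 (normal good)


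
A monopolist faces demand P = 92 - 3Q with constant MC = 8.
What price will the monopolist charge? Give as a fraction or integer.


MR = 92 - 6Q
Set MR = MC: 92 - 6Q = 8
Q* = 14
Substitute into demand:
P* = 92 - 3*14 = 50

50


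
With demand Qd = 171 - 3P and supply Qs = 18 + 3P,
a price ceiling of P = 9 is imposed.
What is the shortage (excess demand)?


At P = 9:
Qd = 171 - 3*9 = 144
Qs = 18 + 3*9 = 45
Shortage = Qd - Qs = 144 - 45 = 99

99


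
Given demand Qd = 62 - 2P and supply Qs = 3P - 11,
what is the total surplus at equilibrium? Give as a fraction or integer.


Find equilibrium: 62 - 2P = 3P - 11
62 + 11 = 5P
P* = 73/5 = 73/5
Q* = 3*73/5 - 11 = 164/5
Inverse demand: P = 31 - Q/2, so P_max = 31
Inverse supply: P = 11/3 + Q/3, so P_min = 11/3
CS = (1/2) * 164/5 * (31 - 73/5) = 6724/25
PS = (1/2) * 164/5 * (73/5 - 11/3) = 13448/75
TS = CS + PS = 6724/25 + 13448/75 = 6724/15

6724/15


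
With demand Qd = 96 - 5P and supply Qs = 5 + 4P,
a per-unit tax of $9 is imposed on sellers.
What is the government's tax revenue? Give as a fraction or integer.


With tax on sellers, new supply: Qs' = 5 + 4(P - 9)
= 4P - 31
New equilibrium quantity:
Q_new = 229/9
Tax revenue = tax * Q_new = 9 * 229/9 = 229

229


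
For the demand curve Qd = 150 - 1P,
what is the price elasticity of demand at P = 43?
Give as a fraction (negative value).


dQ/dP = -1
At P = 43: Q = 150 - 1*43 = 107
E = (dQ/dP)(P/Q) = (-1)(43/107) = -43/107

-43/107


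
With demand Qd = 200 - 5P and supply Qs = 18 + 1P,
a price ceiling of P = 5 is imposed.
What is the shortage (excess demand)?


At P = 5:
Qd = 200 - 5*5 = 175
Qs = 18 + 1*5 = 23
Shortage = Qd - Qs = 175 - 23 = 152

152


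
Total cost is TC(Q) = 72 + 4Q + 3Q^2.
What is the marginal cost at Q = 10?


MC = dTC/dQ = 4 + 2*3*Q
At Q = 10:
MC = 4 + 6*10
MC = 4 + 60 = 64

64


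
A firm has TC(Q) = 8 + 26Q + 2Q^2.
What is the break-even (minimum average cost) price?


AC(Q) = 8/Q + 26 + 2Q
To minimize: dAC/dQ = -8/Q^2 + 2 = 0
Q^2 = 8/2 = 4
Q* = 2
Min AC = 8/2 + 26 + 2*2
Min AC = 4 + 26 + 4 = 34

34


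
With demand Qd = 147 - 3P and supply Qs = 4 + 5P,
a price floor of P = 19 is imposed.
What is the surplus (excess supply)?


At P = 19:
Qd = 147 - 3*19 = 90
Qs = 4 + 5*19 = 99
Surplus = Qs - Qd = 99 - 90 = 9

9


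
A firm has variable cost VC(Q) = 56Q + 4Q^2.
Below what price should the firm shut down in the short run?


AVC(Q) = VC(Q)/Q = 56 + 4Q
AVC is increasing in Q, so minimum AVC is at Q -> 0+.
Min AVC = 56
The firm should shut down if P < 56.

56


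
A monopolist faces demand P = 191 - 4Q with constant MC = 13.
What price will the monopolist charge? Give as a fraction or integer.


MR = 191 - 8Q
Set MR = MC: 191 - 8Q = 13
Q* = 89/4
Substitute into demand:
P* = 191 - 4*89/4 = 102

102


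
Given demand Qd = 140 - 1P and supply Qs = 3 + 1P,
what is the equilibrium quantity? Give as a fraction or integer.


First find equilibrium price:
140 - 1P = 3 + 1P
P* = 137/2 = 137/2
Then substitute into demand:
Q* = 140 - 1 * 137/2 = 143/2

143/2


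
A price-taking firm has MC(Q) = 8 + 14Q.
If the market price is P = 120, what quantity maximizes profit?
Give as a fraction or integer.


In perfect competition, profit is maximized where P = MC.
120 = 8 + 14Q
112 = 14Q
Q* = 112/14 = 8

8


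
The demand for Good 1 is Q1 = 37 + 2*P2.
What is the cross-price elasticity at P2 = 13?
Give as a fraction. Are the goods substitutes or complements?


dQ1/dP2 = 2
At P2 = 13: Q1 = 37 + 2*13 = 63
Exy = (dQ1/dP2)(P2/Q1) = 2 * 13 / 63 = 26/63
Since Exy > 0, the goods are substitutes.

26/63 (substitutes)


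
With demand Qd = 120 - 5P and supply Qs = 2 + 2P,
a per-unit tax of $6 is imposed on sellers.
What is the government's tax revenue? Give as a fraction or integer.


With tax on sellers, new supply: Qs' = 2 + 2(P - 6)
= 2P - 10
New equilibrium quantity:
Q_new = 190/7
Tax revenue = tax * Q_new = 6 * 190/7 = 1140/7

1140/7


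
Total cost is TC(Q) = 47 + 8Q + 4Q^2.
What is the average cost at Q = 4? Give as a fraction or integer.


TC(4) = 47 + 8*4 + 4*4^2
TC(4) = 47 + 32 + 64 = 143
AC = TC/Q = 143/4 = 143/4

143/4


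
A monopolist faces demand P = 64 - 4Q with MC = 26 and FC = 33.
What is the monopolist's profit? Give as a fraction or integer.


MR = MC: 64 - 8Q = 26
Q* = 19/4
P* = 64 - 4*19/4 = 45
Profit = (P* - MC)*Q* - FC
= (45 - 26)*19/4 - 33
= 19*19/4 - 33
= 361/4 - 33 = 229/4

229/4


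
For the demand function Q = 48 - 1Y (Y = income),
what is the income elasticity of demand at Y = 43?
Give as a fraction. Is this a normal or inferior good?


dQ/dY = -1
At Y = 43: Q = 48 - 1*43 = 5
Ey = (dQ/dY)(Y/Q) = -1 * 43 / 5 = -43/5
Since Ey < 0, this is a inferior good.

-43/5 (inferior good)


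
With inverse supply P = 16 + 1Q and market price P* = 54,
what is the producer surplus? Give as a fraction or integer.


Minimum supply price (at Q=0): P_min = 16
Quantity supplied at P* = 54:
Q* = (54 - 16)/1 = 38
PS = (1/2) * Q* * (P* - P_min)
PS = (1/2) * 38 * (54 - 16)
PS = (1/2) * 38 * 38 = 722

722


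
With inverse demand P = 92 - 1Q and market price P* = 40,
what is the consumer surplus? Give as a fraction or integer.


Maximum willingness to pay (at Q=0): P_max = 92
Quantity demanded at P* = 40:
Q* = (92 - 40)/1 = 52
CS = (1/2) * Q* * (P_max - P*)
CS = (1/2) * 52 * (92 - 40)
CS = (1/2) * 52 * 52 = 1352

1352


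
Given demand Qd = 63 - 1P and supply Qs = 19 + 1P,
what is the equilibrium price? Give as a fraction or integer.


At equilibrium, Qd = Qs.
63 - 1P = 19 + 1P
63 - 19 = 1P + 1P
44 = 2P
P* = 44/2 = 22

22


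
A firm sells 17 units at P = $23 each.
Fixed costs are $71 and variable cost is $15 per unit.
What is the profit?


Total Revenue = P * Q = 23 * 17 = $391
Total Cost = FC + VC*Q = 71 + 15*17 = $326
Profit = TR - TC = 391 - 326 = $65

$65


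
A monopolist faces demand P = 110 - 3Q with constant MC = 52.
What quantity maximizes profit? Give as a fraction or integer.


TR = P*Q = (110 - 3Q)Q = 110Q - 3Q^2
MR = dTR/dQ = 110 - 6Q
Set MR = MC:
110 - 6Q = 52
58 = 6Q
Q* = 58/6 = 29/3

29/3


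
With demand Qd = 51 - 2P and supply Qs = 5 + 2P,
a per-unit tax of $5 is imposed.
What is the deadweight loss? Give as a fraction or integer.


Pre-tax equilibrium quantity: Q* = 28
Post-tax equilibrium quantity: Q_tax = 23
Reduction in quantity: Q* - Q_tax = 5
DWL = (1/2) * tax * (Q* - Q_tax)
DWL = (1/2) * 5 * 5 = 25/2

25/2


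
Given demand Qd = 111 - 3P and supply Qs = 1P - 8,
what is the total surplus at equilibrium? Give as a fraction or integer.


Find equilibrium: 111 - 3P = 1P - 8
111 + 8 = 4P
P* = 119/4 = 119/4
Q* = 1*119/4 - 8 = 87/4
Inverse demand: P = 37 - Q/3, so P_max = 37
Inverse supply: P = 8 + Q/1, so P_min = 8
CS = (1/2) * 87/4 * (37 - 119/4) = 2523/32
PS = (1/2) * 87/4 * (119/4 - 8) = 7569/32
TS = CS + PS = 2523/32 + 7569/32 = 2523/8

2523/8


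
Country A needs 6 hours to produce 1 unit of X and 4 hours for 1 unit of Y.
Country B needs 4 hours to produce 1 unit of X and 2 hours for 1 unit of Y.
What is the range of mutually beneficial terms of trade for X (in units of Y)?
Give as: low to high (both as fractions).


Opportunity cost of X for Country A = hours_X / hours_Y = 6/4 = 3/2 units of Y
Opportunity cost of X for Country B = hours_X / hours_Y = 4/2 = 2 units of Y
Terms of trade must be between the two opportunity costs.
Range: 3/2 to 2

3/2 to 2


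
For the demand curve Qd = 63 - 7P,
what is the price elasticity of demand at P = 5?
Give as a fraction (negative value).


dQ/dP = -7
At P = 5: Q = 63 - 7*5 = 28
E = (dQ/dP)(P/Q) = (-7)(5/28) = -5/4

-5/4


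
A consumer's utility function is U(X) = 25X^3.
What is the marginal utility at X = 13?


MU = dU/dX = 25*3*X^(3-1)
MU = 75*X^2
At X = 13:
MU = 75 * 13^2
MU = 75 * 169 = 12675

12675


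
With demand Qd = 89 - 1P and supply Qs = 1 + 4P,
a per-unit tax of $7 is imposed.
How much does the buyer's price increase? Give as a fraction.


With a per-unit tax, the buyer's price increase depends on relative slopes.
Supply slope: d = 4, Demand slope: b = 1
Buyer's price increase = d * tax / (b + d)
= 4 * 7 / (1 + 4)
= 28 / 5 = 28/5

28/5


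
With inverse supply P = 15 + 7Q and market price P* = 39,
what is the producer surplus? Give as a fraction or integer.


Minimum supply price (at Q=0): P_min = 15
Quantity supplied at P* = 39:
Q* = (39 - 15)/7 = 24/7
PS = (1/2) * Q* * (P* - P_min)
PS = (1/2) * 24/7 * (39 - 15)
PS = (1/2) * 24/7 * 24 = 288/7

288/7


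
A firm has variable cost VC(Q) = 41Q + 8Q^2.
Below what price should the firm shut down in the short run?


AVC(Q) = VC(Q)/Q = 41 + 8Q
AVC is increasing in Q, so minimum AVC is at Q -> 0+.
Min AVC = 41
The firm should shut down if P < 41.

41


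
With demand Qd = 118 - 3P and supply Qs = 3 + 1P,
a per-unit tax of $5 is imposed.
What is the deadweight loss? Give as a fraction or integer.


Pre-tax equilibrium quantity: Q* = 127/4
Post-tax equilibrium quantity: Q_tax = 28
Reduction in quantity: Q* - Q_tax = 15/4
DWL = (1/2) * tax * (Q* - Q_tax)
DWL = (1/2) * 5 * 15/4 = 75/8

75/8


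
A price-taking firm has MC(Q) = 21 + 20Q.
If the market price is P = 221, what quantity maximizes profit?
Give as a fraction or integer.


In perfect competition, profit is maximized where P = MC.
221 = 21 + 20Q
200 = 20Q
Q* = 200/20 = 10

10


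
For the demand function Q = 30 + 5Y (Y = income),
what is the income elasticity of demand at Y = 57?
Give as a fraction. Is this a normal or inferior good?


dQ/dY = 5
At Y = 57: Q = 30 + 5*57 = 315
Ey = (dQ/dY)(Y/Q) = 5 * 57 / 315 = 19/21
Since Ey > 0, this is a normal good.

19/21 (normal good)


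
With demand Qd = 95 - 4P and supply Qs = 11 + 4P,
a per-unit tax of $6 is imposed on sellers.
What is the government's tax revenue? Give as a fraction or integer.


With tax on sellers, new supply: Qs' = 11 + 4(P - 6)
= 4P - 13
New equilibrium quantity:
Q_new = 41
Tax revenue = tax * Q_new = 6 * 41 = 246

246


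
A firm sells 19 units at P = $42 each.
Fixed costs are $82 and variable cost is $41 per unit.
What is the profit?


Total Revenue = P * Q = 42 * 19 = $798
Total Cost = FC + VC*Q = 82 + 41*19 = $861
Profit = TR - TC = 798 - 861 = $-63

$-63


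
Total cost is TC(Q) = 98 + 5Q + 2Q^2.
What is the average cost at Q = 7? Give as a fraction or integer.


TC(7) = 98 + 5*7 + 2*7^2
TC(7) = 98 + 35 + 98 = 231
AC = TC/Q = 231/7 = 33

33


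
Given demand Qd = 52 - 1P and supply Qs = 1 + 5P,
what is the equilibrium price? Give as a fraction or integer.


At equilibrium, Qd = Qs.
52 - 1P = 1 + 5P
52 - 1 = 1P + 5P
51 = 6P
P* = 51/6 = 17/2

17/2


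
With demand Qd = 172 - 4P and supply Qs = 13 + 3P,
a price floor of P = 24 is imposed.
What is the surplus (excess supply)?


At P = 24:
Qd = 172 - 4*24 = 76
Qs = 13 + 3*24 = 85
Surplus = Qs - Qd = 85 - 76 = 9

9


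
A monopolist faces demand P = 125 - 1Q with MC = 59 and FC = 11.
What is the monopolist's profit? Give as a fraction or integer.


MR = MC: 125 - 2Q = 59
Q* = 33
P* = 125 - 1*33 = 92
Profit = (P* - MC)*Q* - FC
= (92 - 59)*33 - 11
= 33*33 - 11
= 1089 - 11 = 1078

1078


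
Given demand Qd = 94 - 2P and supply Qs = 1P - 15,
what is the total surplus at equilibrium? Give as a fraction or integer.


Find equilibrium: 94 - 2P = 1P - 15
94 + 15 = 3P
P* = 109/3 = 109/3
Q* = 1*109/3 - 15 = 64/3
Inverse demand: P = 47 - Q/2, so P_max = 47
Inverse supply: P = 15 + Q/1, so P_min = 15
CS = (1/2) * 64/3 * (47 - 109/3) = 1024/9
PS = (1/2) * 64/3 * (109/3 - 15) = 2048/9
TS = CS + PS = 1024/9 + 2048/9 = 1024/3

1024/3


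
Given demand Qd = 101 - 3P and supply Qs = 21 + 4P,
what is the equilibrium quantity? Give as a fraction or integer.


First find equilibrium price:
101 - 3P = 21 + 4P
P* = 80/7 = 80/7
Then substitute into demand:
Q* = 101 - 3 * 80/7 = 467/7

467/7


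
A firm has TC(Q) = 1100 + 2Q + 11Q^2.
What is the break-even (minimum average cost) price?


AC(Q) = 1100/Q + 2 + 11Q
To minimize: dAC/dQ = -1100/Q^2 + 11 = 0
Q^2 = 1100/11 = 100
Q* = 10
Min AC = 1100/10 + 2 + 11*10
Min AC = 110 + 2 + 110 = 222

222


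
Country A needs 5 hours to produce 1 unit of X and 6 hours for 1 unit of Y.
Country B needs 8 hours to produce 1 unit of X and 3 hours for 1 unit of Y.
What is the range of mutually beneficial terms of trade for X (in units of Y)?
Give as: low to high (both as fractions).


Opportunity cost of X for Country A = hours_X / hours_Y = 5/6 = 5/6 units of Y
Opportunity cost of X for Country B = hours_X / hours_Y = 8/3 = 8/3 units of Y
Terms of trade must be between the two opportunity costs.
Range: 5/6 to 8/3

5/6 to 8/3


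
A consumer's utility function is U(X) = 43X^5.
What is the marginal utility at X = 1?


MU = dU/dX = 43*5*X^(5-1)
MU = 215*X^4
At X = 1:
MU = 215 * 1^4
MU = 215 * 1 = 215

215


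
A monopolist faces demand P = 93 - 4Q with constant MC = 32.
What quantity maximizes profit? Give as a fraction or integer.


TR = P*Q = (93 - 4Q)Q = 93Q - 4Q^2
MR = dTR/dQ = 93 - 8Q
Set MR = MC:
93 - 8Q = 32
61 = 8Q
Q* = 61/8 = 61/8

61/8


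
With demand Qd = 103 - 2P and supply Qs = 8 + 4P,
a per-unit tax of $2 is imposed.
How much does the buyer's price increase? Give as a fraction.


With a per-unit tax, the buyer's price increase depends on relative slopes.
Supply slope: d = 4, Demand slope: b = 2
Buyer's price increase = d * tax / (b + d)
= 4 * 2 / (2 + 4)
= 8 / 6 = 4/3

4/3


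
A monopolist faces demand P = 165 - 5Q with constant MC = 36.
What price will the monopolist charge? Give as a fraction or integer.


MR = 165 - 10Q
Set MR = MC: 165 - 10Q = 36
Q* = 129/10
Substitute into demand:
P* = 165 - 5*129/10 = 201/2

201/2


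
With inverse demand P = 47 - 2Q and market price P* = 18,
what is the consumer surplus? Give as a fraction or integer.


Maximum willingness to pay (at Q=0): P_max = 47
Quantity demanded at P* = 18:
Q* = (47 - 18)/2 = 29/2
CS = (1/2) * Q* * (P_max - P*)
CS = (1/2) * 29/2 * (47 - 18)
CS = (1/2) * 29/2 * 29 = 841/4

841/4


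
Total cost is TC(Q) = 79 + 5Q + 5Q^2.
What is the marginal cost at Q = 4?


MC = dTC/dQ = 5 + 2*5*Q
At Q = 4:
MC = 5 + 10*4
MC = 5 + 40 = 45

45


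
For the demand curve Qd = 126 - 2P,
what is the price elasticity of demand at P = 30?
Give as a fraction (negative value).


dQ/dP = -2
At P = 30: Q = 126 - 2*30 = 66
E = (dQ/dP)(P/Q) = (-2)(30/66) = -10/11

-10/11


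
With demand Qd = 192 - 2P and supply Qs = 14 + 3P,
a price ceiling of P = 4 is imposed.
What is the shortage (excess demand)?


At P = 4:
Qd = 192 - 2*4 = 184
Qs = 14 + 3*4 = 26
Shortage = Qd - Qs = 184 - 26 = 158

158


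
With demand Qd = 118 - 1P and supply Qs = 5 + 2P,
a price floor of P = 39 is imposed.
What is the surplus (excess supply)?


At P = 39:
Qd = 118 - 1*39 = 79
Qs = 5 + 2*39 = 83
Surplus = Qs - Qd = 83 - 79 = 4

4


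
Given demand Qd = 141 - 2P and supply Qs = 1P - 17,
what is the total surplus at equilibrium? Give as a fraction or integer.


Find equilibrium: 141 - 2P = 1P - 17
141 + 17 = 3P
P* = 158/3 = 158/3
Q* = 1*158/3 - 17 = 107/3
Inverse demand: P = 141/2 - Q/2, so P_max = 141/2
Inverse supply: P = 17 + Q/1, so P_min = 17
CS = (1/2) * 107/3 * (141/2 - 158/3) = 11449/36
PS = (1/2) * 107/3 * (158/3 - 17) = 11449/18
TS = CS + PS = 11449/36 + 11449/18 = 11449/12

11449/12


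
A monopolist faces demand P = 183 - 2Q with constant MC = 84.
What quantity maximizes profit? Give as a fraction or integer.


TR = P*Q = (183 - 2Q)Q = 183Q - 2Q^2
MR = dTR/dQ = 183 - 4Q
Set MR = MC:
183 - 4Q = 84
99 = 4Q
Q* = 99/4 = 99/4

99/4


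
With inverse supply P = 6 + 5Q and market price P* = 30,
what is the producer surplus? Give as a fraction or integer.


Minimum supply price (at Q=0): P_min = 6
Quantity supplied at P* = 30:
Q* = (30 - 6)/5 = 24/5
PS = (1/2) * Q* * (P* - P_min)
PS = (1/2) * 24/5 * (30 - 6)
PS = (1/2) * 24/5 * 24 = 288/5

288/5


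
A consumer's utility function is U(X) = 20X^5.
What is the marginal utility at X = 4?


MU = dU/dX = 20*5*X^(5-1)
MU = 100*X^4
At X = 4:
MU = 100 * 4^4
MU = 100 * 256 = 25600

25600


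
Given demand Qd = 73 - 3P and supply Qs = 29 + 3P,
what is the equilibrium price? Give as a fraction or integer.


At equilibrium, Qd = Qs.
73 - 3P = 29 + 3P
73 - 29 = 3P + 3P
44 = 6P
P* = 44/6 = 22/3

22/3


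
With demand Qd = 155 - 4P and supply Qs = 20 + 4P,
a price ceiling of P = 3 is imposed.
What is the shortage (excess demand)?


At P = 3:
Qd = 155 - 4*3 = 143
Qs = 20 + 4*3 = 32
Shortage = Qd - Qs = 143 - 32 = 111

111


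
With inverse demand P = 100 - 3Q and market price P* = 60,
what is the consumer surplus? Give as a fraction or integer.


Maximum willingness to pay (at Q=0): P_max = 100
Quantity demanded at P* = 60:
Q* = (100 - 60)/3 = 40/3
CS = (1/2) * Q* * (P_max - P*)
CS = (1/2) * 40/3 * (100 - 60)
CS = (1/2) * 40/3 * 40 = 800/3

800/3


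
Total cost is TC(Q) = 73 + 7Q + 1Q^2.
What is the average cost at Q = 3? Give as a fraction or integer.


TC(3) = 73 + 7*3 + 1*3^2
TC(3) = 73 + 21 + 9 = 103
AC = TC/Q = 103/3 = 103/3

103/3


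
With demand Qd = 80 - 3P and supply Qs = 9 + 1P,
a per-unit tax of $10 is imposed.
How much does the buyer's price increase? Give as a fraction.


With a per-unit tax, the buyer's price increase depends on relative slopes.
Supply slope: d = 1, Demand slope: b = 3
Buyer's price increase = d * tax / (b + d)
= 1 * 10 / (3 + 1)
= 10 / 4 = 5/2

5/2


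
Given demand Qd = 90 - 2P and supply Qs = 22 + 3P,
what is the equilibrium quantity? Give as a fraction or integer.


First find equilibrium price:
90 - 2P = 22 + 3P
P* = 68/5 = 68/5
Then substitute into demand:
Q* = 90 - 2 * 68/5 = 314/5

314/5


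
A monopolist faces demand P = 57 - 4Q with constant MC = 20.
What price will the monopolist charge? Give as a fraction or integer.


MR = 57 - 8Q
Set MR = MC: 57 - 8Q = 20
Q* = 37/8
Substitute into demand:
P* = 57 - 4*37/8 = 77/2

77/2


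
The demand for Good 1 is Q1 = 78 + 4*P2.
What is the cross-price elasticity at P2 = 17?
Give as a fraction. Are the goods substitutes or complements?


dQ1/dP2 = 4
At P2 = 17: Q1 = 78 + 4*17 = 146
Exy = (dQ1/dP2)(P2/Q1) = 4 * 17 / 146 = 34/73
Since Exy > 0, the goods are substitutes.

34/73 (substitutes)


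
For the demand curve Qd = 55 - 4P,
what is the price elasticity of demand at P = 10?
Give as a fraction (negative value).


dQ/dP = -4
At P = 10: Q = 55 - 4*10 = 15
E = (dQ/dP)(P/Q) = (-4)(10/15) = -8/3

-8/3


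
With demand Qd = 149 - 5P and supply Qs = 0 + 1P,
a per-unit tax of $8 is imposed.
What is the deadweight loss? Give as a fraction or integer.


Pre-tax equilibrium quantity: Q* = 149/6
Post-tax equilibrium quantity: Q_tax = 109/6
Reduction in quantity: Q* - Q_tax = 20/3
DWL = (1/2) * tax * (Q* - Q_tax)
DWL = (1/2) * 8 * 20/3 = 80/3

80/3


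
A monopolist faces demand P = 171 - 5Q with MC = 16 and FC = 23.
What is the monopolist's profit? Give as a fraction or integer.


MR = MC: 171 - 10Q = 16
Q* = 31/2
P* = 171 - 5*31/2 = 187/2
Profit = (P* - MC)*Q* - FC
= (187/2 - 16)*31/2 - 23
= 155/2*31/2 - 23
= 4805/4 - 23 = 4713/4

4713/4


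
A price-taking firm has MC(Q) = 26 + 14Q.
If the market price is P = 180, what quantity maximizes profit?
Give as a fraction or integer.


In perfect competition, profit is maximized where P = MC.
180 = 26 + 14Q
154 = 14Q
Q* = 154/14 = 11

11


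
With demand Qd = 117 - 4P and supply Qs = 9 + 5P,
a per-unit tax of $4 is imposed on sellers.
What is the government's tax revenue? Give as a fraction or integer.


With tax on sellers, new supply: Qs' = 9 + 5(P - 4)
= 5P - 11
New equilibrium quantity:
Q_new = 541/9
Tax revenue = tax * Q_new = 4 * 541/9 = 2164/9

2164/9


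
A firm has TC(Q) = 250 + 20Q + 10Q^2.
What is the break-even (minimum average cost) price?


AC(Q) = 250/Q + 20 + 10Q
To minimize: dAC/dQ = -250/Q^2 + 10 = 0
Q^2 = 250/10 = 25
Q* = 5
Min AC = 250/5 + 20 + 10*5
Min AC = 50 + 20 + 50 = 120

120


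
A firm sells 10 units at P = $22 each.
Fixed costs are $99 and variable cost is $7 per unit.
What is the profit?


Total Revenue = P * Q = 22 * 10 = $220
Total Cost = FC + VC*Q = 99 + 7*10 = $169
Profit = TR - TC = 220 - 169 = $51

$51


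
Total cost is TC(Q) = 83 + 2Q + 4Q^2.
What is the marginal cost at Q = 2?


MC = dTC/dQ = 2 + 2*4*Q
At Q = 2:
MC = 2 + 8*2
MC = 2 + 16 = 18

18


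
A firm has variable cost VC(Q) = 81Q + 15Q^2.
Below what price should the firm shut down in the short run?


AVC(Q) = VC(Q)/Q = 81 + 15Q
AVC is increasing in Q, so minimum AVC is at Q -> 0+.
Min AVC = 81
The firm should shut down if P < 81.

81


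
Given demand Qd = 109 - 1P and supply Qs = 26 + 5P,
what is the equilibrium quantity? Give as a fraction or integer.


First find equilibrium price:
109 - 1P = 26 + 5P
P* = 83/6 = 83/6
Then substitute into demand:
Q* = 109 - 1 * 83/6 = 571/6

571/6


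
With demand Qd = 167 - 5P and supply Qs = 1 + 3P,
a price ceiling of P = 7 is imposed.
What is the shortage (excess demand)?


At P = 7:
Qd = 167 - 5*7 = 132
Qs = 1 + 3*7 = 22
Shortage = Qd - Qs = 132 - 22 = 110

110


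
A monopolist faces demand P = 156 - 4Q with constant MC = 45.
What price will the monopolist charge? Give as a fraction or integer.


MR = 156 - 8Q
Set MR = MC: 156 - 8Q = 45
Q* = 111/8
Substitute into demand:
P* = 156 - 4*111/8 = 201/2

201/2


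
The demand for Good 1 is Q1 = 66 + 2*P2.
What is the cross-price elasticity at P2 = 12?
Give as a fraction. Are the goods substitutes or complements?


dQ1/dP2 = 2
At P2 = 12: Q1 = 66 + 2*12 = 90
Exy = (dQ1/dP2)(P2/Q1) = 2 * 12 / 90 = 4/15
Since Exy > 0, the goods are substitutes.

4/15 (substitutes)


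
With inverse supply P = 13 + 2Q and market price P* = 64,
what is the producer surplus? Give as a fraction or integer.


Minimum supply price (at Q=0): P_min = 13
Quantity supplied at P* = 64:
Q* = (64 - 13)/2 = 51/2
PS = (1/2) * Q* * (P* - P_min)
PS = (1/2) * 51/2 * (64 - 13)
PS = (1/2) * 51/2 * 51 = 2601/4

2601/4


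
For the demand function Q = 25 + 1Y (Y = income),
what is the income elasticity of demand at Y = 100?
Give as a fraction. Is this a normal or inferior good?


dQ/dY = 1
At Y = 100: Q = 25 + 1*100 = 125
Ey = (dQ/dY)(Y/Q) = 1 * 100 / 125 = 4/5
Since Ey > 0, this is a normal good.

4/5 (normal good)


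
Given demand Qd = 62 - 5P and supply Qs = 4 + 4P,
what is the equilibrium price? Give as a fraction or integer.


At equilibrium, Qd = Qs.
62 - 5P = 4 + 4P
62 - 4 = 5P + 4P
58 = 9P
P* = 58/9 = 58/9

58/9


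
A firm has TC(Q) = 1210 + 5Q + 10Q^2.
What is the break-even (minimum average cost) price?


AC(Q) = 1210/Q + 5 + 10Q
To minimize: dAC/dQ = -1210/Q^2 + 10 = 0
Q^2 = 1210/10 = 121
Q* = 11
Min AC = 1210/11 + 5 + 10*11
Min AC = 110 + 5 + 110 = 225

225


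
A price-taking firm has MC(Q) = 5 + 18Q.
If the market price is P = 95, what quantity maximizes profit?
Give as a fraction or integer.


In perfect competition, profit is maximized where P = MC.
95 = 5 + 18Q
90 = 18Q
Q* = 90/18 = 5

5


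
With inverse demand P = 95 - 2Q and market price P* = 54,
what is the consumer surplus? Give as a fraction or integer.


Maximum willingness to pay (at Q=0): P_max = 95
Quantity demanded at P* = 54:
Q* = (95 - 54)/2 = 41/2
CS = (1/2) * Q* * (P_max - P*)
CS = (1/2) * 41/2 * (95 - 54)
CS = (1/2) * 41/2 * 41 = 1681/4

1681/4


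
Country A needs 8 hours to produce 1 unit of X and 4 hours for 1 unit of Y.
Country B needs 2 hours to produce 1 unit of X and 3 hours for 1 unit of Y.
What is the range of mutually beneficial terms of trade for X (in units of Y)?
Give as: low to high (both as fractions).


Opportunity cost of X for Country A = hours_X / hours_Y = 8/4 = 2 units of Y
Opportunity cost of X for Country B = hours_X / hours_Y = 2/3 = 2/3 units of Y
Terms of trade must be between the two opportunity costs.
Range: 2/3 to 2

2/3 to 2


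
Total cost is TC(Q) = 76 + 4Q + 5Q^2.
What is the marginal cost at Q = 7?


MC = dTC/dQ = 4 + 2*5*Q
At Q = 7:
MC = 4 + 10*7
MC = 4 + 70 = 74

74


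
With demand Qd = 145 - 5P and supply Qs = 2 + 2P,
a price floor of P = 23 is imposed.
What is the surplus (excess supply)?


At P = 23:
Qd = 145 - 5*23 = 30
Qs = 2 + 2*23 = 48
Surplus = Qs - Qd = 48 - 30 = 18

18


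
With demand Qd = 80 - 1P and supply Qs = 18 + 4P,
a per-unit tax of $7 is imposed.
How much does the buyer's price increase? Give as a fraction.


With a per-unit tax, the buyer's price increase depends on relative slopes.
Supply slope: d = 4, Demand slope: b = 1
Buyer's price increase = d * tax / (b + d)
= 4 * 7 / (1 + 4)
= 28 / 5 = 28/5

28/5


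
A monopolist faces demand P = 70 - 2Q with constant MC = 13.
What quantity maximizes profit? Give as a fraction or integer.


TR = P*Q = (70 - 2Q)Q = 70Q - 2Q^2
MR = dTR/dQ = 70 - 4Q
Set MR = MC:
70 - 4Q = 13
57 = 4Q
Q* = 57/4 = 57/4

57/4


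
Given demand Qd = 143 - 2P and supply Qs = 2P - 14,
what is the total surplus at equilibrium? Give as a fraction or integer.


Find equilibrium: 143 - 2P = 2P - 14
143 + 14 = 4P
P* = 157/4 = 157/4
Q* = 2*157/4 - 14 = 129/2
Inverse demand: P = 143/2 - Q/2, so P_max = 143/2
Inverse supply: P = 7 + Q/2, so P_min = 7
CS = (1/2) * 129/2 * (143/2 - 157/4) = 16641/16
PS = (1/2) * 129/2 * (157/4 - 7) = 16641/16
TS = CS + PS = 16641/16 + 16641/16 = 16641/8

16641/8


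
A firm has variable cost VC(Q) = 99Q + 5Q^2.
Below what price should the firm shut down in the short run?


AVC(Q) = VC(Q)/Q = 99 + 5Q
AVC is increasing in Q, so minimum AVC is at Q -> 0+.
Min AVC = 99
The firm should shut down if P < 99.

99


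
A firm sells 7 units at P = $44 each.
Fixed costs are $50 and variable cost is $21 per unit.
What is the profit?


Total Revenue = P * Q = 44 * 7 = $308
Total Cost = FC + VC*Q = 50 + 21*7 = $197
Profit = TR - TC = 308 - 197 = $111

$111


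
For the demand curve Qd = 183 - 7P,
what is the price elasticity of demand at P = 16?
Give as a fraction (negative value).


dQ/dP = -7
At P = 16: Q = 183 - 7*16 = 71
E = (dQ/dP)(P/Q) = (-7)(16/71) = -112/71

-112/71


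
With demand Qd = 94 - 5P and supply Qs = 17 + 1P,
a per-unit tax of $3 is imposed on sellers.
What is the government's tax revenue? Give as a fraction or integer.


With tax on sellers, new supply: Qs' = 17 + 1(P - 3)
= 14 + 1P
New equilibrium quantity:
Q_new = 82/3
Tax revenue = tax * Q_new = 3 * 82/3 = 82

82


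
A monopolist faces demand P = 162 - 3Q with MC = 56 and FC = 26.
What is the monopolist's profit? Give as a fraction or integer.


MR = MC: 162 - 6Q = 56
Q* = 53/3
P* = 162 - 3*53/3 = 109
Profit = (P* - MC)*Q* - FC
= (109 - 56)*53/3 - 26
= 53*53/3 - 26
= 2809/3 - 26 = 2731/3

2731/3


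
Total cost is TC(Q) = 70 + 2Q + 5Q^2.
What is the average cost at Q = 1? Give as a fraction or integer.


TC(1) = 70 + 2*1 + 5*1^2
TC(1) = 70 + 2 + 5 = 77
AC = TC/Q = 77/1 = 77

77


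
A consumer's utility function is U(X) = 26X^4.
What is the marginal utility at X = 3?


MU = dU/dX = 26*4*X^(4-1)
MU = 104*X^3
At X = 3:
MU = 104 * 3^3
MU = 104 * 27 = 2808

2808


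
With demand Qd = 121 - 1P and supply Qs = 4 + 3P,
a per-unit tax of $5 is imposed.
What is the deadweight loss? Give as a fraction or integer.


Pre-tax equilibrium quantity: Q* = 367/4
Post-tax equilibrium quantity: Q_tax = 88
Reduction in quantity: Q* - Q_tax = 15/4
DWL = (1/2) * tax * (Q* - Q_tax)
DWL = (1/2) * 5 * 15/4 = 75/8

75/8


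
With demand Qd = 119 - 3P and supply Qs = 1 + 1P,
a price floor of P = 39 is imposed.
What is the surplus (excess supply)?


At P = 39:
Qd = 119 - 3*39 = 2
Qs = 1 + 1*39 = 40
Surplus = Qs - Qd = 40 - 2 = 38

38


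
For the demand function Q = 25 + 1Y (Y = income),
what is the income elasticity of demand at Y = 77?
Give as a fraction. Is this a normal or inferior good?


dQ/dY = 1
At Y = 77: Q = 25 + 1*77 = 102
Ey = (dQ/dY)(Y/Q) = 1 * 77 / 102 = 77/102
Since Ey > 0, this is a normal good.

77/102 (normal good)


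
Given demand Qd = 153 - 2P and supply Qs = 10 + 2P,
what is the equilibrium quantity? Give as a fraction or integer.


First find equilibrium price:
153 - 2P = 10 + 2P
P* = 143/4 = 143/4
Then substitute into demand:
Q* = 153 - 2 * 143/4 = 163/2

163/2


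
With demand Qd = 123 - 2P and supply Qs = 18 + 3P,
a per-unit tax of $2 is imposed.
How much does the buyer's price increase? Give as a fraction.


With a per-unit tax, the buyer's price increase depends on relative slopes.
Supply slope: d = 3, Demand slope: b = 2
Buyer's price increase = d * tax / (b + d)
= 3 * 2 / (2 + 3)
= 6 / 5 = 6/5

6/5


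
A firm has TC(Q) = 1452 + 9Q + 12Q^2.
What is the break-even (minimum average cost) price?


AC(Q) = 1452/Q + 9 + 12Q
To minimize: dAC/dQ = -1452/Q^2 + 12 = 0
Q^2 = 1452/12 = 121
Q* = 11
Min AC = 1452/11 + 9 + 12*11
Min AC = 132 + 9 + 132 = 273

273


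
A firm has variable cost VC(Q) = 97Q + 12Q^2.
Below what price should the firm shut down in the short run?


AVC(Q) = VC(Q)/Q = 97 + 12Q
AVC is increasing in Q, so minimum AVC is at Q -> 0+.
Min AVC = 97
The firm should shut down if P < 97.

97


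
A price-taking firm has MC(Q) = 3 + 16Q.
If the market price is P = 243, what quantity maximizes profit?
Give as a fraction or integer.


In perfect competition, profit is maximized where P = MC.
243 = 3 + 16Q
240 = 16Q
Q* = 240/16 = 15

15


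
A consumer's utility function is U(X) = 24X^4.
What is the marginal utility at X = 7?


MU = dU/dX = 24*4*X^(4-1)
MU = 96*X^3
At X = 7:
MU = 96 * 7^3
MU = 96 * 343 = 32928

32928


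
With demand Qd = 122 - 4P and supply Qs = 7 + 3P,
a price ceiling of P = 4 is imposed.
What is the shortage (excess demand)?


At P = 4:
Qd = 122 - 4*4 = 106
Qs = 7 + 3*4 = 19
Shortage = Qd - Qs = 106 - 19 = 87

87


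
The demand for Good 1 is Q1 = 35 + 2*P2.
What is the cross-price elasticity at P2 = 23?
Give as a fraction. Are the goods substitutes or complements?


dQ1/dP2 = 2
At P2 = 23: Q1 = 35 + 2*23 = 81
Exy = (dQ1/dP2)(P2/Q1) = 2 * 23 / 81 = 46/81
Since Exy > 0, the goods are substitutes.

46/81 (substitutes)


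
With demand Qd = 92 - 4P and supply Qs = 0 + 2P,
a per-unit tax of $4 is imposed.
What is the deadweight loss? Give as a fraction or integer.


Pre-tax equilibrium quantity: Q* = 92/3
Post-tax equilibrium quantity: Q_tax = 76/3
Reduction in quantity: Q* - Q_tax = 16/3
DWL = (1/2) * tax * (Q* - Q_tax)
DWL = (1/2) * 4 * 16/3 = 32/3

32/3


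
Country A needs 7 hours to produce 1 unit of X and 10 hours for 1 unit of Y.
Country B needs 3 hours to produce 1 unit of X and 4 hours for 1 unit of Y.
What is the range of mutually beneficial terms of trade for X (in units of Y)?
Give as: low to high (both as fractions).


Opportunity cost of X for Country A = hours_X / hours_Y = 7/10 = 7/10 units of Y
Opportunity cost of X for Country B = hours_X / hours_Y = 3/4 = 3/4 units of Y
Terms of trade must be between the two opportunity costs.
Range: 7/10 to 3/4

7/10 to 3/4


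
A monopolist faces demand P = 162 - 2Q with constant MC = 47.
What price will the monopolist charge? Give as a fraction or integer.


MR = 162 - 4Q
Set MR = MC: 162 - 4Q = 47
Q* = 115/4
Substitute into demand:
P* = 162 - 2*115/4 = 209/2

209/2


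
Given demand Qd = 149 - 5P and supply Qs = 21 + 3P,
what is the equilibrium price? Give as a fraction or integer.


At equilibrium, Qd = Qs.
149 - 5P = 21 + 3P
149 - 21 = 5P + 3P
128 = 8P
P* = 128/8 = 16

16


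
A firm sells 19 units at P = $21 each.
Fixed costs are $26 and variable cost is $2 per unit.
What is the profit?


Total Revenue = P * Q = 21 * 19 = $399
Total Cost = FC + VC*Q = 26 + 2*19 = $64
Profit = TR - TC = 399 - 64 = $335

$335


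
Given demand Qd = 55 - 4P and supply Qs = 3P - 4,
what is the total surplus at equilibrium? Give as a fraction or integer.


Find equilibrium: 55 - 4P = 3P - 4
55 + 4 = 7P
P* = 59/7 = 59/7
Q* = 3*59/7 - 4 = 149/7
Inverse demand: P = 55/4 - Q/4, so P_max = 55/4
Inverse supply: P = 4/3 + Q/3, so P_min = 4/3
CS = (1/2) * 149/7 * (55/4 - 59/7) = 22201/392
PS = (1/2) * 149/7 * (59/7 - 4/3) = 22201/294
TS = CS + PS = 22201/392 + 22201/294 = 22201/168

22201/168


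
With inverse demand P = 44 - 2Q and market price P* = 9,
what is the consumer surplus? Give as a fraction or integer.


Maximum willingness to pay (at Q=0): P_max = 44
Quantity demanded at P* = 9:
Q* = (44 - 9)/2 = 35/2
CS = (1/2) * Q* * (P_max - P*)
CS = (1/2) * 35/2 * (44 - 9)
CS = (1/2) * 35/2 * 35 = 1225/4

1225/4


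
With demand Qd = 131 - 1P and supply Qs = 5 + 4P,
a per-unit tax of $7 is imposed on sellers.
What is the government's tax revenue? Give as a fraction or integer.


With tax on sellers, new supply: Qs' = 5 + 4(P - 7)
= 4P - 23
New equilibrium quantity:
Q_new = 501/5
Tax revenue = tax * Q_new = 7 * 501/5 = 3507/5

3507/5


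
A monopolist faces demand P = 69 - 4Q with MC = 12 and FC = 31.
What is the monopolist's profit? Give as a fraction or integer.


MR = MC: 69 - 8Q = 12
Q* = 57/8
P* = 69 - 4*57/8 = 81/2
Profit = (P* - MC)*Q* - FC
= (81/2 - 12)*57/8 - 31
= 57/2*57/8 - 31
= 3249/16 - 31 = 2753/16

2753/16


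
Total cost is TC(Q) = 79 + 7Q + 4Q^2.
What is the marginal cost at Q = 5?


MC = dTC/dQ = 7 + 2*4*Q
At Q = 5:
MC = 7 + 8*5
MC = 7 + 40 = 47

47


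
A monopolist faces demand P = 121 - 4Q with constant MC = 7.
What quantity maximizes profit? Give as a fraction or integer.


TR = P*Q = (121 - 4Q)Q = 121Q - 4Q^2
MR = dTR/dQ = 121 - 8Q
Set MR = MC:
121 - 8Q = 7
114 = 8Q
Q* = 114/8 = 57/4

57/4


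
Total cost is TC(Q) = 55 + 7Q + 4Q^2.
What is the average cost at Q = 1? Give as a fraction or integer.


TC(1) = 55 + 7*1 + 4*1^2
TC(1) = 55 + 7 + 4 = 66
AC = TC/Q = 66/1 = 66

66


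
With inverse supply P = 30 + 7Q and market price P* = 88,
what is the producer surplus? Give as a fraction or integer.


Minimum supply price (at Q=0): P_min = 30
Quantity supplied at P* = 88:
Q* = (88 - 30)/7 = 58/7
PS = (1/2) * Q* * (P* - P_min)
PS = (1/2) * 58/7 * (88 - 30)
PS = (1/2) * 58/7 * 58 = 1682/7

1682/7


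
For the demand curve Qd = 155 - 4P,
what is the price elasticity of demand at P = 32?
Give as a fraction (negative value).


dQ/dP = -4
At P = 32: Q = 155 - 4*32 = 27
E = (dQ/dP)(P/Q) = (-4)(32/27) = -128/27

-128/27


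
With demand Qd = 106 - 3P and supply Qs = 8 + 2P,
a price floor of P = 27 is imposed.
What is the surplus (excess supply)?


At P = 27:
Qd = 106 - 3*27 = 25
Qs = 8 + 2*27 = 62
Surplus = Qs - Qd = 62 - 25 = 37

37


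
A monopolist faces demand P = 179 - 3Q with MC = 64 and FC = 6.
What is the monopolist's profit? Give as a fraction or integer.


MR = MC: 179 - 6Q = 64
Q* = 115/6
P* = 179 - 3*115/6 = 243/2
Profit = (P* - MC)*Q* - FC
= (243/2 - 64)*115/6 - 6
= 115/2*115/6 - 6
= 13225/12 - 6 = 13153/12

13153/12


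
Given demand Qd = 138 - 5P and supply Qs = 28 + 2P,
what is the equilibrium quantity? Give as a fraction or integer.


First find equilibrium price:
138 - 5P = 28 + 2P
P* = 110/7 = 110/7
Then substitute into demand:
Q* = 138 - 5 * 110/7 = 416/7

416/7


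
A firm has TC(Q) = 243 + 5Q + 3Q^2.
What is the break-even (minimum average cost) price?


AC(Q) = 243/Q + 5 + 3Q
To minimize: dAC/dQ = -243/Q^2 + 3 = 0
Q^2 = 243/3 = 81
Q* = 9
Min AC = 243/9 + 5 + 3*9
Min AC = 27 + 5 + 27 = 59

59
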